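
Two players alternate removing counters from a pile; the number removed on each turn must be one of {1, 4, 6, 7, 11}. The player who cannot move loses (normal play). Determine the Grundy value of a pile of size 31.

3

G(0) = 0
G(1) = mex{0} = 1
G(2) = mex{1} = 0
G(3) = mex{0} = 1
G(4) = mex{1,0} = 2
G(5) = mex{2,1} = 0
G(6) = mex{0,0,0} = 1
G(7) = mex{1,1,1,0} = 2
G(8) = mex{2,2,0,1} = 3
G(9) = mex{3,0,1,0} = 2
G(10) = mex{2,1,2,1} = 0
G(11) = mex{0,2,0,2,0} = 1
G(12) = mex{1,3,1,0,1} = 2
G(13) = mex{2,2,2,1,0} = 3
G(14) = mex{3,0,3,2,1} = 4
G(15) = mex{4,1,2,3,2} = 0
G(16) = mex{0,2,0,2,0} = 1
G(17) = mex{1,3,1,0,1} = 2
G(18) = mex{2,4,2,1,2} = 0
G(19) = mex{0,0,3,2,3} = 1
G(20) = mex{1,1,4,3,2} = 0
G(21) = mex{0,2,0,4,0} = 1
G(22) = mex{1,0,1,0,1} = 2
G(23) = mex{2,1,2,1,2} = 0
G(24) = mex{0,0,0,2,3} = 1
G(25) = mex{1,1,1,0,4} = 2
G(26) = mex{2,2,0,1,0} = 3
G(27) = mex{3,0,1,0,1} = 2
G(28) = mex{2,1,2,1,2} = 0
G(29) = mex{0,2,0,2,0} = 1
G(30) = mex{1,3,1,0,1} = 2
G(31) = mex{2,2,2,1,0} = 3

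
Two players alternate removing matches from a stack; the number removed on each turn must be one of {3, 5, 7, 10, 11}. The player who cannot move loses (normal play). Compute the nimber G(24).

3

n :  0  1  2  3  4  5  6  7  8  9 10 11 12 13 14 15 16 17 18 19 20 21 22 23 24
G :  0  0  0  1  1  1  2  2  2  3  3  3  4  4  0  0  0  1  1  1  2  2  2  3  3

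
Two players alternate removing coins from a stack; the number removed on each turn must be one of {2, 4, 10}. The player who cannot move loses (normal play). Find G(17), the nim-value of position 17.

2

n :  0  1  2  3  4  5  6  7  8  9 10 11 12 13 14 15 16 17
G :  0  0  1  1  2  2  0  0  1  1  2  2  0  0  1  1  2  2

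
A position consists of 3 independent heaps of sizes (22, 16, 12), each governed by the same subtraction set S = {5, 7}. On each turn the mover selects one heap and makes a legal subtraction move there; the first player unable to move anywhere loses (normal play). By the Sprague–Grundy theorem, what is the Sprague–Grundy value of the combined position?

2

All heaps use S = {5, 7}:
G(0) = 0
G(1) = mex{} = 0
G(2) = mex{} = 0
G(3) = mex{} = 0
G(4) = mex{} = 0
G(5) = mex{0} = 1
G(6) = mex{0} = 1
G(7) = mex{0,0} = 1
G(8) = mex{0,0} = 1
G(9) = mex{0,0} = 1
G(10) = mex{1,0} = 2
G(11) = mex{1,0} = 2
G(12) = mex{1,1} = 0
G(13) = mex{1,1} = 0
G(14) = mex{1,1} = 0
G(15) = mex{2,1} = 0
G(16) = mex{2,1} = 0
G(17) = mex{0,2} = 1
G(18) = mex{0,2} = 1
G(19) = mex{0,0} = 1
G(20) = mex{0,0} = 1
G(21) = mex{0,0} = 1
G(22) = mex{1,0} = 2
Heap A: G(22) = 2.
Heap B: G(16) = 0.
Heap C: G(12) = 0.
Combined Grundy value = 2 ⊕ 0 ⊕ 0 = 2.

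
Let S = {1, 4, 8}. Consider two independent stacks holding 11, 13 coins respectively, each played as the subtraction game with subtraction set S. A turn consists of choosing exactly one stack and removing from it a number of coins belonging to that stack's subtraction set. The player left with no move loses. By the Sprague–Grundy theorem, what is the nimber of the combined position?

All stacks use S = {1, 4, 8}:
n :  0  1  2  3  4  5  6  7  8  9 10 11 12 13
G :  0  1  0  1  2  0  1  0  1  2  3  2  0  1
Stack A: G(11) = 2.
Stack B: G(13) = 1.
Combined Grundy value = 2 ⊕ 1 = 3.

3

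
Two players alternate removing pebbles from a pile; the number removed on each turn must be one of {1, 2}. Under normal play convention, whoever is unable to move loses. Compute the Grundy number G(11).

n :  0  1  2  3  4  5  6  7  8  9 10 11
G :  0  1  2  0  1  2  0  1  2  0  1  2

2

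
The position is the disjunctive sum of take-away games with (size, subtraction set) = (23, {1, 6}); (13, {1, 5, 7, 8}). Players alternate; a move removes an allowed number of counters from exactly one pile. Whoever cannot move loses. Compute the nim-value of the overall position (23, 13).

Pile A, S = {1, 6}:
G(0) = 0
G(1) = mex{0} = 1
G(2) = mex{1} = 0
G(3) = mex{0} = 1
G(4) = mex{1} = 0
G(5) = mex{0} = 1
G(6) = mex{1,0} = 2
G(7) = mex{2,1} = 0
G(8) = mex{0,0} = 1
G(9) = mex{1,1} = 0
G(10) = mex{0,0} = 1
G(11) = mex{1,1} = 0
G(12) = mex{0,2} = 1
G(13) = mex{1,0} = 2
G(14) = mex{2,1} = 0
G(15) = mex{0,0} = 1
G(16) = mex{1,1} = 0
G(17) = mex{0,0} = 1
G(18) = mex{1,1} = 0
G(19) = mex{0,2} = 1
G(20) = mex{1,0} = 2
G(21) = mex{2,1} = 0
G(22) = mex{0,0} = 1
G(23) = mex{1,1} = 0
G_A(23) = 0.
Pile B, S = {1, 5, 7, 8}:
n :  0  1  2  3  4  5  6  7  8  9 10 11 12 13
G :  0  1  0  1  0  1  0  1  2  3  2  3  2  3
G_B(13) = 3.
Combined Grundy value = 0 ⊕ 3 = 3.

3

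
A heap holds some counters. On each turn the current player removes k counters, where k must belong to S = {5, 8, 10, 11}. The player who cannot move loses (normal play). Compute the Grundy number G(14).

2

G(0) = 0
G(1) = mex{} = 0
G(2) = mex{} = 0
G(3) = mex{} = 0
G(4) = mex{} = 0
G(5) = mex{0} = 1
G(6) = mex{0} = 1
G(7) = mex{0} = 1
G(8) = mex{0,0} = 1
G(9) = mex{0,0} = 1
G(10) = mex{1,0,0} = 2
G(11) = mex{1,0,0,0} = 2
G(12) = mex{1,0,0,0} = 2
G(13) = mex{1,1,0,0} = 2
G(14) = mex{1,1,0,0} = 2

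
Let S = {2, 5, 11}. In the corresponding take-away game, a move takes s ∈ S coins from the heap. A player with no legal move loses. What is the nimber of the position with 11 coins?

n :  0  1  2  3  4  5  6  7  8  9 10 11
G :  0  0  1  1  0  2  1  0  0  1  1  2

2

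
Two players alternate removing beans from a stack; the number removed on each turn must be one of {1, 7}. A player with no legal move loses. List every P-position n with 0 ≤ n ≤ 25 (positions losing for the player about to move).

n :  0  1  2  3  4  5  6  7  8  9 10 11 12 13 14 15 16 17 18 19 20 21 22 23 24 25
G :  0  1  0  1  0  1  0  1  0  1  0  1  0  1  0  1  0  1  0  1  0  1  0  1  0  1
P-positions are exactly the n with G(n) = 0.

0, 2, 4, 6, 8, 10, 12, 14, 16, 18, 20, 22, 24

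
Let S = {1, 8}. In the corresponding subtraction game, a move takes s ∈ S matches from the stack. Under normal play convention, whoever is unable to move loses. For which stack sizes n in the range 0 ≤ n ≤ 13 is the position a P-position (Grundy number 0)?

n :  0  1  2  3  4  5  6  7  8  9 10 11 12 13
G :  0  1  0  1  0  1  0  1  2  0  1  0  1  0
P-positions are exactly the n with G(n) = 0.

0, 2, 4, 6, 9, 11, 13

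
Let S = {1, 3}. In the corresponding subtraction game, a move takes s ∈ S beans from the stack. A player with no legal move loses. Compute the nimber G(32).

0

G(0) = 0
G(1) = mex{0} = 1
G(2) = mex{1} = 0
G(3) = mex{0,0} = 1
G(4) = mex{1,1} = 0
G(5) = mex{0,0} = 1
G(6) = mex{1,1} = 0
G(7) = mex{0,0} = 1
G(8) = mex{1,1} = 0
G(9) = mex{0,0} = 1
G(10) = mex{1,1} = 0
G(11) = mex{0,0} = 1
G(12) = mex{1,1} = 0
G(13) = mex{0,0} = 1
G(14) = mex{1,1} = 0
G(15) = mex{0,0} = 1
G(16) = mex{1,1} = 0
G(17) = mex{0,0} = 1
G(18) = mex{1,1} = 0
G(19) = mex{0,0} = 1
G(20) = mex{1,1} = 0
G(21) = mex{0,0} = 1
G(22) = mex{1,1} = 0
G(23) = mex{0,0} = 1
G(24) = mex{1,1} = 0
G(25) = mex{0,0} = 1
G(26) = mex{1,1} = 0
G(27) = mex{0,0} = 1
G(28) = mex{1,1} = 0
G(29) = mex{0,0} = 1
G(30) = mex{1,1} = 0
G(31) = mex{0,0} = 1
G(32) = mex{1,1} = 0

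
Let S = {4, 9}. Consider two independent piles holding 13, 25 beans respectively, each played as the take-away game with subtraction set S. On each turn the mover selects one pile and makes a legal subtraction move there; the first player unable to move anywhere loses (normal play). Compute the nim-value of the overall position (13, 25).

All piles use S = {4, 9}:
G(0) = 0
G(1) = mex{} = 0
G(2) = mex{} = 0
G(3) = mex{} = 0
G(4) = mex{0} = 1
G(5) = mex{0} = 1
G(6) = mex{0} = 1
G(7) = mex{0} = 1
G(8) = mex{1} = 0
G(9) = mex{1,0} = 2
G(10) = mex{1,0} = 2
G(11) = mex{1,0} = 2
G(12) = mex{0,0} = 1
G(13) = mex{2,1} = 0
G(14) = mex{2,1} = 0
G(15) = mex{2,1} = 0
G(16) = mex{1,1} = 0
G(17) = mex{0,0} = 1
G(18) = mex{0,2} = 1
G(19) = mex{0,2} = 1
G(20) = mex{0,2} = 1
G(21) = mex{1,1} = 0
G(22) = mex{1,0} = 2
G(23) = mex{1,0} = 2
G(24) = mex{1,0} = 2
G(25) = mex{0,0} = 1
Pile A: G(13) = 0.
Pile B: G(25) = 1.
Combined Grundy value = 0 ⊕ 1 = 1.

1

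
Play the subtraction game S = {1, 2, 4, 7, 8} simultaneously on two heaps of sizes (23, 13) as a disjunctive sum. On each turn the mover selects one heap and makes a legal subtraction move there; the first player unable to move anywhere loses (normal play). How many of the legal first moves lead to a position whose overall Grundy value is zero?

5

All heaps use S = {1, 2, 4, 7, 8}:
n :  0  1  2  3  4  5  6  7  8  9 10 11 12 13 14 15 16 17 18 19 20 21 22 23
G :  0  1  2  0  1  2  0  1  2  0  1  2  0  1  2  0  1  2  0  1  2  0  1  2
Heap A: G(23) = 2.
Heap B: G(13) = 1.
Combined Grundy value = 2 ⊕ 1 = 3.
A winning move leaves total XOR = 0, i.e. changes one component's Grundy value g to g ⊕ X where X is the current total.
Heap A: need g' = 2⊕3 = 1. Options: 23−1→G=1, 23−2→G=0, 23−4→G=1, 23−7→G=1, 23−8→G=0. Hits: 3.
Heap B: need g' = 1⊕3 = 2. Options: 13−1→G=0, 13−2→G=2, 13−4→G=0, 13−7→G=0, 13−8→G=2. Hits: 2.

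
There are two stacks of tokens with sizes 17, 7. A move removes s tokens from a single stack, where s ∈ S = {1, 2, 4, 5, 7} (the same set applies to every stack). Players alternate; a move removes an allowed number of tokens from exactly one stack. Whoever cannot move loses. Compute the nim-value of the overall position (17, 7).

3

All stacks use S = {1, 2, 4, 5, 7}:
n :  0  1  2  3  4  5  6  7  8  9 10 11 12 13 14 15 16 17
G :  0  1  2  0  1  2  0  1  2  0  1  2  0  1  2  0  1  2
Stack A: G(17) = 2.
Stack B: G(7) = 1.
Combined Grundy value = 2 ⊕ 1 = 3.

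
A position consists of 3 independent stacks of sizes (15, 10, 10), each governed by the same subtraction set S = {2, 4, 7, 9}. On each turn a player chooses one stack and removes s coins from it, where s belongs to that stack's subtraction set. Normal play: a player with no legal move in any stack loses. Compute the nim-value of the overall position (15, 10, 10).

2

All stacks use S = {2, 4, 7, 9}:
n :  0  1  2  3  4  5  6  7  8  9 10 11 12 13 14 15
G :  0  0  1  1  2  2  0  3  1  4  2  0  0  1  1  2
Stack A: G(15) = 2.
Stack B: G(10) = 2.
Stack C: G(10) = 2.
Combined Grundy value = 2 ⊕ 2 ⊕ 2 = 2.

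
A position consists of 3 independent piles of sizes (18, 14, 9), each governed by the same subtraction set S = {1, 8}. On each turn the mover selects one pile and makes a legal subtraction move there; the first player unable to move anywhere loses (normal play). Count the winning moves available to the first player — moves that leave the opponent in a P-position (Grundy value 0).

All piles use S = {1, 8}:
n :  0  1  2  3  4  5  6  7  8  9 10 11 12 13 14 15 16 17 18
G :  0  1  0  1  0  1  0  1  2  0  1  0  1  0  1  0  1  2  0
Pile A: G(18) = 0.
Pile B: G(14) = 1.
Pile C: G(9) = 0.
Combined Grundy value = 0 ⊕ 1 ⊕ 0 = 1.
A winning move leaves total XOR = 0, i.e. changes one component's Grundy value g to g ⊕ X where X is the current total.
Pile A: need g' = 0⊕1 = 1. Options: 18−1→G=2, 18−8→G=1. Hits: 1.
Pile B: need g' = 1⊕1 = 0. Options: 14−1→G=0, 14−8→G=0. Hits: 2.
Pile C: need g' = 0⊕1 = 1. Options: 9−1→G=2, 9−8→G=1. Hits: 1.

4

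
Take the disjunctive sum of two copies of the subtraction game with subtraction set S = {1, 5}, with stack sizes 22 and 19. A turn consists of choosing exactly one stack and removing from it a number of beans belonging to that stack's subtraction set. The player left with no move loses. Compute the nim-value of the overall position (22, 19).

All stacks use S = {1, 5}:
n :  0  1  2  3  4  5  6  7  8  9 10 11 12 13 14 15 16 17 18 19 20 21 22
G :  0  1  0  1  0  1  0  1  0  1  0  1  0  1  0  1  0  1  0  1  0  1  0
Stack A: G(22) = 0.
Stack B: G(19) = 1.
Combined Grundy value = 0 ⊕ 1 = 1.

1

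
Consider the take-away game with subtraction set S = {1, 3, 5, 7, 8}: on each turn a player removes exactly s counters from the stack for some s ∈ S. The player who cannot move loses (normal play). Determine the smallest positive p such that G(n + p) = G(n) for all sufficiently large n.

n :  0  1  2  3  4  5  6  7  8  9 10 11 12 13 14 15 16 17 18 19 20 21 22 23 24 25 26 27 28 29 30 31
G :  0  1  0  1  0  1  0  1  2  3  2  3  2  3  2  0  1  0  1  0  1  0  1  2  3  2  3  2  3  2  0  1
G(n+15) = G(n) holds for n = 0,…,7 (a full window of length max(S) = 8), so the sequence is purely periodic with period 15.

15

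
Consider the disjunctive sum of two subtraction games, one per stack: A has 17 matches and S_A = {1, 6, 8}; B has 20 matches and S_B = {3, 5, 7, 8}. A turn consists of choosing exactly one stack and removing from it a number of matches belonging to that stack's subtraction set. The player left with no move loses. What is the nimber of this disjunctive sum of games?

2

Stack A, S = {1, 6, 8}:
G(0) = 0
G(1) = mex{0} = 1
G(2) = mex{1} = 0
G(3) = mex{0} = 1
G(4) = mex{1} = 0
G(5) = mex{0} = 1
G(6) = mex{1,0} = 2
G(7) = mex{2,1} = 0
G(8) = mex{0,0,0} = 1
G(9) = mex{1,1,1} = 0
G(10) = mex{0,0,0} = 1
G(11) = mex{1,1,1} = 0
G(12) = mex{0,2,0} = 1
G(13) = mex{1,0,1} = 2
G(14) = mex{2,1,2} = 0
G(15) = mex{0,0,0} = 1
G(16) = mex{1,1,1} = 0
G(17) = mex{0,0,0} = 1
G_A(17) = 1.
Stack B, S = {3, 5, 7, 8}:
n :  0  1  2  3  4  5  6  7  8  9 10 11 12 13 14 15 16 17 18 19 20
G :  0  0  0  1  1  1  2  2  2  3  3  0  0  0  1  1  1  2  2  2  3
G_B(20) = 3.
Combined Grundy value = 1 ⊕ 3 = 2.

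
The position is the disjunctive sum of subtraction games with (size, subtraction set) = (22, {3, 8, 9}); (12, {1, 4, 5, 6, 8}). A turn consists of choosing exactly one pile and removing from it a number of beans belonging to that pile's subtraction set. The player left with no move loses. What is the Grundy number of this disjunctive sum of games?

Pile A, S = {3, 8, 9}:
G(0) = 0
G(1) = mex{} = 0
G(2) = mex{} = 0
G(3) = mex{0} = 1
G(4) = mex{0} = 1
G(5) = mex{0} = 1
G(6) = mex{1} = 0
G(7) = mex{1} = 0
G(8) = mex{1,0} = 2
G(9) = mex{0,0,0} = 1
G(10) = mex{0,0,0} = 1
G(11) = mex{2,1,0} = 3
G(12) = mex{1,1,1} = 0
G(13) = mex{1,1,1} = 0
G(14) = mex{3,0,1} = 2
G(15) = mex{0,0,0} = 1
G(16) = mex{0,2,0} = 1
G(17) = mex{2,1,2} = 0
G(18) = mex{1,1,1} = 0
G(19) = mex{1,3,1} = 0
G(20) = mex{0,0,3} = 1
G(21) = mex{0,0,0} = 1
G(22) = mex{0,2,0} = 1
G_A(22) = 1.
Pile B, S = {1, 4, 5, 6, 8}:
G(0) = 0
G(1) = mex{0} = 1
G(2) = mex{1} = 0
G(3) = mex{0} = 1
G(4) = mex{1,0} = 2
G(5) = mex{2,1,0} = 3
G(6) = mex{3,0,1,0} = 2
G(7) = mex{2,1,0,1} = 3
G(8) = mex{3,2,1,0,0} = 4
G(9) = mex{4,3,2,1,1} = 0
G(10) = mex{0,2,3,2,0} = 1
G(11) = mex{1,3,2,3,1} = 0
G(12) = mex{0,4,3,2,2} = 1
G_B(12) = 1.
Combined Grundy value = 1 ⊕ 1 = 0.

0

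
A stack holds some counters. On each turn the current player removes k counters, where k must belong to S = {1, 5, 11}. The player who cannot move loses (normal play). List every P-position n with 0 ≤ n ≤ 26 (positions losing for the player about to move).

n :  0  1  2  3  4  5  6  7  8  9 10 11 12 13 14 15 16 17 18 19 20 21 22 23 24 25 26
G :  0  1  0  1  0  1  0  1  0  1  0  1  0  1  0  1  0  1  0  1  0  1  0  1  0  1  0
P-positions are exactly the n with G(n) = 0.

0, 2, 4, 6, 8, 10, 12, 14, 16, 18, 20, 22, 24, 26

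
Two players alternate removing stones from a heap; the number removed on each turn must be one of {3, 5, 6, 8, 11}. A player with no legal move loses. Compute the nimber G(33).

1

G(0) = 0
G(1) = mex{} = 0
G(2) = mex{} = 0
G(3) = mex{0} = 1
G(4) = mex{0} = 1
G(5) = mex{0,0} = 1
G(6) = mex{1,0,0} = 2
G(7) = mex{1,0,0} = 2
G(8) = mex{1,1,0,0} = 2
G(9) = mex{2,1,1,0} = 3
G(10) = mex{2,1,1,0} = 3
G(11) = mex{2,2,1,1,0} = 3
G(12) = mex{3,2,2,1,0} = 4
G(13) = mex{3,2,2,1,0} = 4
G(14) = mex{3,3,2,2,1} = 0
G(15) = mex{4,3,3,2,1} = 0
G(16) = mex{4,3,3,2,1} = 0
G(17) = mex{0,4,3,3,2} = 1
G(18) = mex{0,4,4,3,2} = 1
G(19) = mex{0,0,4,3,2} = 1
G(20) = mex{1,0,0,4,3} = 2
G(21) = mex{1,0,0,4,3} = 2
G(22) = mex{1,1,0,0,3} = 2
G(23) = mex{2,1,1,0,4} = 3
G(24) = mex{2,1,1,0,4} = 3
G(25) = mex{2,2,1,1,0} = 3
G(26) = mex{3,2,2,1,0} = 4
G(27) = mex{3,2,2,1,0} = 4
G(28) = mex{3,3,2,2,1} = 0
G(29) = mex{4,3,3,2,1} = 0
G(30) = mex{4,3,3,2,1} = 0
G(31) = mex{0,4,3,3,2} = 1
G(32) = mex{0,4,4,3,2} = 1
G(33) = mex{0,0,4,3,2} = 1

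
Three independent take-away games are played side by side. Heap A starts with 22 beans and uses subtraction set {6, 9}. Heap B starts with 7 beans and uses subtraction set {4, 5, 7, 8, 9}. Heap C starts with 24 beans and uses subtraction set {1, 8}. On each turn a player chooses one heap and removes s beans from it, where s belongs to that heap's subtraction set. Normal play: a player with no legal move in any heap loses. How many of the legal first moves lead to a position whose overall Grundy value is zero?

Heap A, S = {6, 9}:
n :  0  1  2  3  4  5  6  7  8  9 10 11 12 13 14 15 16 17 18 19 20 21 22
G :  0  0  0  0  0  0  1  1  1  1  1  1  2  2  2  0  0  0  0  0  0  1  1
G_A(22) = 1.
Heap B, S = {4, 5, 7, 8, 9}:
G(0) = 0
G(1) = mex{} = 0
G(2) = mex{} = 0
G(3) = mex{} = 0
G(4) = mex{0} = 1
G(5) = mex{0,0} = 1
G(6) = mex{0,0} = 1
G(7) = mex{0,0,0} = 1
G_B(7) = 1.
Heap C, S = {1, 8}:
n :  0  1  2  3  4  5  6  7  8  9 10 11 12 13 14 15 16 17 18 19 20 21 22 23 24
G :  0  1  0  1  0  1  0  1  2  0  1  0  1  0  1  0  1  2  0  1  0  1  0  1  0
G_C(24) = 0.
Combined Grundy value = 1 ⊕ 1 ⊕ 0 = 0.
A winning move leaves total XOR = 0, i.e. changes one component's Grundy value g to g ⊕ X where X is the current total.
Heap A: target g' = 1⊕0 = 1, but every legal move changes the Grundy value (mex property), so 0 moves.
Heap B: target g' = 1⊕0 = 1, but every legal move changes the Grundy value (mex property), so 0 moves.
Heap C: target g' = 0⊕0 = 0, but every legal move changes the Grundy value (mex property), so 0 moves.

0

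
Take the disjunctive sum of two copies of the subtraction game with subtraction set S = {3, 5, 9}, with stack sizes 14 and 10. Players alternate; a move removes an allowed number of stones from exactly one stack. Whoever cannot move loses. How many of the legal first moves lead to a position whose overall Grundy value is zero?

2

All stacks use S = {3, 5, 9}:
n :  0  1  2  3  4  5  6  7  8  9 10 11 12 13 14
G :  0  0  0  1  1  1  2  2  0  3  3  1  0  2  0
Stack A: G(14) = 0.
Stack B: G(10) = 3.
Combined Grundy value = 0 ⊕ 3 = 3.
A winning move leaves total XOR = 0, i.e. changes one component's Grundy value g to g ⊕ X where X is the current total.
Stack A: need g' = 0⊕3 = 3. Options: 14−3→G=1, 14−5→G=3, 14−9→G=1. Hits: 1.
Stack B: need g' = 3⊕3 = 0. Options: 10−3→G=2, 10−5→G=1, 10−9→G=0. Hits: 1.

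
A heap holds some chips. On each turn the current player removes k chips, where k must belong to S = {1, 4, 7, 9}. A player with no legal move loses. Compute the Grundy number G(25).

n :  0  1  2  3  4  5  6  7  8  9 10 11 12 13 14 15 16 17 18 19 20 21 22 23 24 25
G :  0  1  0  1  2  0  1  2  0  1  0  1  2  0  1  2  0  1  0  1  2  0  1  2  0  1

1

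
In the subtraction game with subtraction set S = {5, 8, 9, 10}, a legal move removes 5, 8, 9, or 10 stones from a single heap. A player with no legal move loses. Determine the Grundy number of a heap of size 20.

1

G(0) = 0
G(1) = mex{} = 0
G(2) = mex{} = 0
G(3) = mex{} = 0
G(4) = mex{} = 0
G(5) = mex{0} = 1
G(6) = mex{0} = 1
G(7) = mex{0} = 1
G(8) = mex{0,0} = 1
G(9) = mex{0,0,0} = 1
G(10) = mex{1,0,0,0} = 2
G(11) = mex{1,0,0,0} = 2
G(12) = mex{1,0,0,0} = 2
G(13) = mex{1,1,0,0} = 2
G(14) = mex{1,1,1,0} = 2
G(15) = mex{2,1,1,1} = 0
G(16) = mex{2,1,1,1} = 0
G(17) = mex{2,1,1,1} = 0
G(18) = mex{2,2,1,1} = 0
G(19) = mex{2,2,2,1} = 0
G(20) = mex{0,2,2,2} = 1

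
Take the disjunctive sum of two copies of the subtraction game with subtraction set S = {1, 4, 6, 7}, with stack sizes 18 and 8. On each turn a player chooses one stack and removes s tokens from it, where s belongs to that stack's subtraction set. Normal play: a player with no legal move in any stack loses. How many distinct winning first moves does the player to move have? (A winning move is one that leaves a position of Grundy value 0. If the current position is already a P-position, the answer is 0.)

All stacks use S = {1, 4, 6, 7}:
G(0) = 0
G(1) = mex{0} = 1
G(2) = mex{1} = 0
G(3) = mex{0} = 1
G(4) = mex{1,0} = 2
G(5) = mex{2,1} = 0
G(6) = mex{0,0,0} = 1
G(7) = mex{1,1,1,0} = 2
G(8) = mex{2,2,0,1} = 3
G(9) = mex{3,0,1,0} = 2
G(10) = mex{2,1,2,1} = 0
G(11) = mex{0,2,0,2} = 1
G(12) = mex{1,3,1,0} = 2
G(13) = mex{2,2,2,1} = 0
G(14) = mex{0,0,3,2} = 1
G(15) = mex{1,1,2,3} = 0
G(16) = mex{0,2,0,2} = 1
G(17) = mex{1,0,1,0} = 2
G(18) = mex{2,1,2,1} = 0
Stack A: G(18) = 0.
Stack B: G(8) = 3.
Combined Grundy value = 0 ⊕ 3 = 3.
A winning move leaves total XOR = 0, i.e. changes one component's Grundy value g to g ⊕ X where X is the current total.
Stack A: need g' = 0⊕3 = 3. Options: 18−1→G=2, 18−4→G=1, 18−6→G=2, 18−7→G=1. Hits: 0.
Stack B: need g' = 3⊕3 = 0. Options: 8−1→G=2, 8−4→G=2, 8−6→G=0, 8−7→G=1. Hits: 1.

1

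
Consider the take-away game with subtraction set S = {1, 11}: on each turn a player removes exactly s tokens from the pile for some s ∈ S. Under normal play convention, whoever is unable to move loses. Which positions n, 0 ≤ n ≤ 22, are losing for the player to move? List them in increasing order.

0, 2, 4, 6, 8, 10, 12, 14, 16, 18, 20, 22

G(0) = 0
G(1) = mex{0} = 1
G(2) = mex{1} = 0
G(3) = mex{0} = 1
G(4) = mex{1} = 0
G(5) = mex{0} = 1
G(6) = mex{1} = 0
G(7) = mex{0} = 1
G(8) = mex{1} = 0
G(9) = mex{0} = 1
G(10) = mex{1} = 0
G(11) = mex{0,0} = 1
G(12) = mex{1,1} = 0
G(13) = mex{0,0} = 1
G(14) = mex{1,1} = 0
G(15) = mex{0,0} = 1
G(16) = mex{1,1} = 0
G(17) = mex{0,0} = 1
G(18) = mex{1,1} = 0
G(19) = mex{0,0} = 1
G(20) = mex{1,1} = 0
G(21) = mex{0,0} = 1
G(22) = mex{1,1} = 0
P-positions are exactly the n with G(n) = 0.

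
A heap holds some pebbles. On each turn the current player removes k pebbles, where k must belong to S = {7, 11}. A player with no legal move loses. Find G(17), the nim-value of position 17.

G(0) = 0
G(1) = mex{} = 0
G(2) = mex{} = 0
G(3) = mex{} = 0
G(4) = mex{} = 0
G(5) = mex{} = 0
G(6) = mex{} = 0
G(7) = mex{0} = 1
G(8) = mex{0} = 1
G(9) = mex{0} = 1
G(10) = mex{0} = 1
G(11) = mex{0,0} = 1
G(12) = mex{0,0} = 1
G(13) = mex{0,0} = 1
G(14) = mex{1,0} = 2
G(15) = mex{1,0} = 2
G(16) = mex{1,0} = 2
G(17) = mex{1,0} = 2

2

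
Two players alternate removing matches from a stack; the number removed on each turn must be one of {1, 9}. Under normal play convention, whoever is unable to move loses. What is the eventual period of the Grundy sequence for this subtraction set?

G(0) = 0
G(1) = mex{0} = 1
G(2) = mex{1} = 0
G(3) = mex{0} = 1
G(4) = mex{1} = 0
G(5) = mex{0} = 1
G(6) = mex{1} = 0
G(7) = mex{0} = 1
G(8) = mex{1} = 0
G(9) = mex{0,0} = 1
G(10) = mex{1,1} = 0
G(11) = mex{0,0} = 1
G(12) = mex{1,1} = 0
G(13) = mex{0,0} = 1
G(14) = mex{1,1} = 0
G(n+2) = G(n) holds for n = 0,…,8 (a full window of length max(S) = 9), so the sequence is purely periodic with period 2.

2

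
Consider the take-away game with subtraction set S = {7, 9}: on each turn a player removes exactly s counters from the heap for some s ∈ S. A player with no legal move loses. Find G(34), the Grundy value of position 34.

0

n :  0  1  2  3  4  5  6  7  8  9 10 11 12 13 14 15 16 17 18 19 20 21 22 23 24 25 26 27 28 29 30 31 32 33 34
G :  0  0  0  0  0  0  0  1  1  1  1  1  1  1  2  2  0  0  0  0  0  0  0  1  1  1  1  1  1  1  2  2  0  0  0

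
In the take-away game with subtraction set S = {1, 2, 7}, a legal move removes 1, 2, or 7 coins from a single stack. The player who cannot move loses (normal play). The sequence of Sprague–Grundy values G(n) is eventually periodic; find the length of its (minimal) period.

3

G(0) = 0
G(1) = mex{0} = 1
G(2) = mex{1,0} = 2
G(3) = mex{2,1} = 0
G(4) = mex{0,2} = 1
G(5) = mex{1,0} = 2
G(6) = mex{2,1} = 0
G(7) = mex{0,2,0} = 1
G(8) = mex{1,0,1} = 2
G(9) = mex{2,1,2} = 0
G(10) = mex{0,2,0} = 1
G(11) = mex{1,0,1} = 2
G(12) = mex{2,1,2} = 0
G(13) = mex{0,2,0} = 1
G(14) = mex{1,0,1} = 2
G(n+3) = G(n) holds for n = 0,…,6 (a full window of length max(S) = 7), so the sequence is purely periodic with period 3.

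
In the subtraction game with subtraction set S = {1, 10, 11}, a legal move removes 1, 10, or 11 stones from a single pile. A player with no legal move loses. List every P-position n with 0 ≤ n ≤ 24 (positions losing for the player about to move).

0, 2, 4, 6, 8, 20, 22, 24

G(0) = 0
G(1) = mex{0} = 1
G(2) = mex{1} = 0
G(3) = mex{0} = 1
G(4) = mex{1} = 0
G(5) = mex{0} = 1
G(6) = mex{1} = 0
G(7) = mex{0} = 1
G(8) = mex{1} = 0
G(9) = mex{0} = 1
G(10) = mex{1,0} = 2
G(11) = mex{2,1,0} = 3
G(12) = mex{3,0,1} = 2
G(13) = mex{2,1,0} = 3
G(14) = mex{3,0,1} = 2
G(15) = mex{2,1,0} = 3
G(16) = mex{3,0,1} = 2
G(17) = mex{2,1,0} = 3
G(18) = mex{3,0,1} = 2
G(19) = mex{2,1,0} = 3
G(20) = mex{3,2,1} = 0
G(21) = mex{0,3,2} = 1
G(22) = mex{1,2,3} = 0
G(23) = mex{0,3,2} = 1
G(24) = mex{1,2,3} = 0
P-positions are exactly the n with G(n) = 0.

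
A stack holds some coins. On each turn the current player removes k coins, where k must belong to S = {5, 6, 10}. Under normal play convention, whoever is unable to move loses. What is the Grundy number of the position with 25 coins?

2

G(0) = 0
G(1) = mex{} = 0
G(2) = mex{} = 0
G(3) = mex{} = 0
G(4) = mex{} = 0
G(5) = mex{0} = 1
G(6) = mex{0,0} = 1
G(7) = mex{0,0} = 1
G(8) = mex{0,0} = 1
G(9) = mex{0,0} = 1
G(10) = mex{1,0,0} = 2
G(11) = mex{1,1,0} = 2
G(12) = mex{1,1,0} = 2
G(13) = mex{1,1,0} = 2
G(14) = mex{1,1,0} = 2
G(15) = mex{2,1,1} = 0
G(16) = mex{2,2,1} = 0
G(17) = mex{2,2,1} = 0
G(18) = mex{2,2,1} = 0
G(19) = mex{2,2,1} = 0
G(20) = mex{0,2,2} = 1
G(21) = mex{0,0,2} = 1
G(22) = mex{0,0,2} = 1
G(23) = mex{0,0,2} = 1
G(24) = mex{0,0,2} = 1
G(25) = mex{1,0,0} = 2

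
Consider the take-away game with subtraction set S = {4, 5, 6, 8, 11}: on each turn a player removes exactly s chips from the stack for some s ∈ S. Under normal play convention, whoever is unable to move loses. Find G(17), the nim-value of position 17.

n :  0  1  2  3  4  5  6  7  8  9 10 11 12 13 14 15 16 17
G :  0  0  0  0  1  1  1  1  2  2  2  2  3  3  3  0  0  0

0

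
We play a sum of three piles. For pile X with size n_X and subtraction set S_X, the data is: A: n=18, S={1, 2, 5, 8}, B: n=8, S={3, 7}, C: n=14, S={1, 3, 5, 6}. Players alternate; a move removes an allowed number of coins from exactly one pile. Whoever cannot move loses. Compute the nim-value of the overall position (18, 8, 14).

3

Pile A, S = {1, 2, 5, 8}:
G(0) = 0
G(1) = mex{0} = 1
G(2) = mex{1,0} = 2
G(3) = mex{2,1} = 0
G(4) = mex{0,2} = 1
G(5) = mex{1,0,0} = 2
G(6) = mex{2,1,1} = 0
G(7) = mex{0,2,2} = 1
G(8) = mex{1,0,0,0} = 2
G(9) = mex{2,1,1,1} = 0
G(10) = mex{0,2,2,2} = 1
G(11) = mex{1,0,0,0} = 2
G(12) = mex{2,1,1,1} = 0
G(13) = mex{0,2,2,2} = 1
G(14) = mex{1,0,0,0} = 2
G(15) = mex{2,1,1,1} = 0
G(16) = mex{0,2,2,2} = 1
G(17) = mex{1,0,0,0} = 2
G(18) = mex{2,1,1,1} = 0
G_A(18) = 0.
Pile B, S = {3, 7}:
G(0) = 0
G(1) = mex{} = 0
G(2) = mex{} = 0
G(3) = mex{0} = 1
G(4) = mex{0} = 1
G(5) = mex{0} = 1
G(6) = mex{1} = 0
G(7) = mex{1,0} = 2
G(8) = mex{1,0} = 2
G_B(8) = 2.
Pile C, S = {1, 3, 5, 6}:
n :  0  1  2  3  4  5  6  7  8  9 10 11 12 13 14
G :  0  1  0  1  0  1  2  3  2  3  2  0  1  0  1
G_C(14) = 1.
Combined Grundy value = 0 ⊕ 2 ⊕ 1 = 3.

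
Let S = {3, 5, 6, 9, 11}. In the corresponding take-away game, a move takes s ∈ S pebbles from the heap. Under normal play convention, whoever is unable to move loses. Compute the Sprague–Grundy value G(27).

4

G(0) = 0
G(1) = mex{} = 0
G(2) = mex{} = 0
G(3) = mex{0} = 1
G(4) = mex{0} = 1
G(5) = mex{0,0} = 1
G(6) = mex{1,0,0} = 2
G(7) = mex{1,0,0} = 2
G(8) = mex{1,1,0} = 2
G(9) = mex{2,1,1,0} = 3
G(10) = mex{2,1,1,0} = 3
G(11) = mex{2,2,1,0,0} = 3
G(12) = mex{3,2,2,1,0} = 4
G(13) = mex{3,2,2,1,0} = 4
G(14) = mex{3,3,2,1,1} = 0
G(15) = mex{4,3,3,2,1} = 0
G(16) = mex{4,3,3,2,1} = 0
G(17) = mex{0,4,3,2,2} = 1
G(18) = mex{0,4,4,3,2} = 1
G(19) = mex{0,0,4,3,2} = 1
G(20) = mex{1,0,0,3,3} = 2
G(21) = mex{1,0,0,4,3} = 2
G(22) = mex{1,1,0,4,3} = 2
G(23) = mex{2,1,1,0,4} = 3
G(24) = mex{2,1,1,0,4} = 3
G(25) = mex{2,2,1,0,0} = 3
G(26) = mex{3,2,2,1,0} = 4
G(27) = mex{3,2,2,1,0} = 4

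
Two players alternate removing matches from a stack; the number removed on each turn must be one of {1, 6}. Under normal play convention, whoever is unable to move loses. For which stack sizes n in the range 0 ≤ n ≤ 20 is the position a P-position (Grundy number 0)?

n :  0  1  2  3  4  5  6  7  8  9 10 11 12 13 14 15 16 17 18 19 20
G :  0  1  0  1  0  1  2  0  1  0  1  0  1  2  0  1  0  1  0  1  2
P-positions are exactly the n with G(n) = 0.

0, 2, 4, 7, 9, 11, 14, 16, 18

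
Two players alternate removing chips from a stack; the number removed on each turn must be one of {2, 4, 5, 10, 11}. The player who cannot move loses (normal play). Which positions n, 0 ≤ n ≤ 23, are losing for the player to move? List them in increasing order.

0, 1, 7, 8, 14, 15, 21, 22

G(0) = 0
G(1) = mex{} = 0
G(2) = mex{0} = 1
G(3) = mex{0} = 1
G(4) = mex{1,0} = 2
G(5) = mex{1,0,0} = 2
G(6) = mex{2,1,0} = 3
G(7) = mex{2,1,1} = 0
G(8) = mex{3,2,1} = 0
G(9) = mex{0,2,2} = 1
G(10) = mex{0,3,2,0} = 1
G(11) = mex{1,0,3,0,0} = 2
G(12) = mex{1,0,0,1,0} = 2
G(13) = mex{2,1,0,1,1} = 3
G(14) = mex{2,1,1,2,1} = 0
G(15) = mex{3,2,1,2,2} = 0
G(16) = mex{0,2,2,3,2} = 1
G(17) = mex{0,3,2,0,3} = 1
G(18) = mex{1,0,3,0,0} = 2
G(19) = mex{1,0,0,1,0} = 2
G(20) = mex{2,1,0,1,1} = 3
G(21) = mex{2,1,1,2,1} = 0
G(22) = mex{3,2,1,2,2} = 0
G(23) = mex{0,2,2,3,2} = 1
P-positions are exactly the n with G(n) = 0.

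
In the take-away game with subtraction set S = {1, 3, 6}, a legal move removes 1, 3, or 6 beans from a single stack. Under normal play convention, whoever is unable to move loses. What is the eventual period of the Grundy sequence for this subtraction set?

n :  0  1  2  3  4  5  6  7  8  9 10 11 12 13 14 15 16 17 18 19
G :  0  1  0  1  0  1  2  3  2  0  1  0  1  0  1  2  3  2  0  1
G(n+9) = G(n) holds for n = 0,…,5 (a full window of length max(S) = 6), so the sequence is purely periodic with period 9.

9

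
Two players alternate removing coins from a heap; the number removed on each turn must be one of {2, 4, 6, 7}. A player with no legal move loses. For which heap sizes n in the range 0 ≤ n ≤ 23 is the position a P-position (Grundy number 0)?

0, 1, 9, 10, 18, 19

n :  0  1  2  3  4  5  6  7  8  9 10 11 12 13 14 15 16 17 18 19 20 21 22 23
G :  0  0  1  1  2  2  3  3  4  0  0  1  1  2  2  3  3  4  0  0  1  1  2  2
P-positions are exactly the n with G(n) = 0.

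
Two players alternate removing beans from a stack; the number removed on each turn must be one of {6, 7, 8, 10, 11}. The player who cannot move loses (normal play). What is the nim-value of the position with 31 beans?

G(0) = 0
G(1) = mex{} = 0
G(2) = mex{} = 0
G(3) = mex{} = 0
G(4) = mex{} = 0
G(5) = mex{} = 0
G(6) = mex{0} = 1
G(7) = mex{0,0} = 1
G(8) = mex{0,0,0} = 1
G(9) = mex{0,0,0} = 1
G(10) = mex{0,0,0,0} = 1
G(11) = mex{0,0,0,0,0} = 1
G(12) = mex{1,0,0,0,0} = 2
G(13) = mex{1,1,0,0,0} = 2
G(14) = mex{1,1,1,0,0} = 2
G(15) = mex{1,1,1,0,0} = 2
G(16) = mex{1,1,1,1,0} = 2
G(17) = mex{1,1,1,1,1} = 0
G(18) = mex{2,1,1,1,1} = 0
G(19) = mex{2,2,1,1,1} = 0
G(20) = mex{2,2,2,1,1} = 0
G(21) = mex{2,2,2,1,1} = 0
G(22) = mex{2,2,2,2,1} = 0
G(23) = mex{0,2,2,2,2} = 1
G(24) = mex{0,0,2,2,2} = 1
G(25) = mex{0,0,0,2,2} = 1
G(26) = mex{0,0,0,2,2} = 1
G(27) = mex{0,0,0,0,2} = 1
G(28) = mex{0,0,0,0,0} = 1
G(29) = mex{1,0,0,0,0} = 2
G(30) = mex{1,1,0,0,0} = 2
G(31) = mex{1,1,1,0,0} = 2

2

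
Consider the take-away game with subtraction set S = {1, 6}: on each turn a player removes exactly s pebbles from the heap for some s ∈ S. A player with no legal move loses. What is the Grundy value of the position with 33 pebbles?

n :  0  1  2  3  4  5  6  7  8  9 10 11 12 13 14 15 16 17 18 19 20 21 22 23 24 25 26 27 28 29 30 31 32 33
G :  0  1  0  1  0  1  2  0  1  0  1  0  1  2  0  1  0  1  0  1  2  0  1  0  1  0  1  2  0  1  0  1  0  1

1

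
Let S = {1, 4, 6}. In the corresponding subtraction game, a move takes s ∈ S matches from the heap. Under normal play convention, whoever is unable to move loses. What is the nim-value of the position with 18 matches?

1

G(0) = 0
G(1) = mex{0} = 1
G(2) = mex{1} = 0
G(3) = mex{0} = 1
G(4) = mex{1,0} = 2
G(5) = mex{2,1} = 0
G(6) = mex{0,0,0} = 1
G(7) = mex{1,1,1} = 0
G(8) = mex{0,2,0} = 1
G(9) = mex{1,0,1} = 2
G(10) = mex{2,1,2} = 0
G(11) = mex{0,0,0} = 1
G(12) = mex{1,1,1} = 0
G(13) = mex{0,2,0} = 1
G(14) = mex{1,0,1} = 2
G(15) = mex{2,1,2} = 0
G(16) = mex{0,0,0} = 1
G(17) = mex{1,1,1} = 0
G(18) = mex{0,2,0} = 1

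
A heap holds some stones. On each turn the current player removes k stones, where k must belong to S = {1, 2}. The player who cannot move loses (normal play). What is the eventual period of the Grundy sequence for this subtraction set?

3

G(0) = 0
G(1) = mex{0} = 1
G(2) = mex{1,0} = 2
G(3) = mex{2,1} = 0
G(4) = mex{0,2} = 1
G(5) = mex{1,0} = 2
G(6) = mex{2,1} = 0
G(7) = mex{0,2} = 1
G(8) = mex{1,0} = 2
G(9) = mex{2,1} = 0
G(10) = mex{0,2} = 1
G(11) = mex{1,0} = 2
G(12) = mex{2,1} = 0
G(13) = mex{0,2} = 1
G(14) = mex{1,0} = 2
G(n+3) = G(n) holds for n = 0,…,1 (a full window of length max(S) = 2), so the sequence is purely periodic with period 3.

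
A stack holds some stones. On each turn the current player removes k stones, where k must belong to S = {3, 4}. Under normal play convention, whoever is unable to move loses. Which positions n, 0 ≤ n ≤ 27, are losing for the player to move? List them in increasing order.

G(0) = 0
G(1) = mex{} = 0
G(2) = mex{} = 0
G(3) = mex{0} = 1
G(4) = mex{0,0} = 1
G(5) = mex{0,0} = 1
G(6) = mex{1,0} = 2
G(7) = mex{1,1} = 0
G(8) = mex{1,1} = 0
G(9) = mex{2,1} = 0
G(10) = mex{0,2} = 1
G(11) = mex{0,0} = 1
G(12) = mex{0,0} = 1
G(13) = mex{1,0} = 2
G(14) = mex{1,1} = 0
G(15) = mex{1,1} = 0
G(16) = mex{2,1} = 0
G(17) = mex{0,2} = 1
G(18) = mex{0,0} = 1
G(19) = mex{0,0} = 1
G(20) = mex{1,0} = 2
G(21) = mex{1,1} = 0
G(22) = mex{1,1} = 0
G(23) = mex{2,1} = 0
G(24) = mex{0,2} = 1
G(25) = mex{0,0} = 1
G(26) = mex{0,0} = 1
G(27) = mex{1,0} = 2
P-positions are exactly the n with G(n) = 0.

0, 1, 2, 7, 8, 9, 14, 15, 16, 21, 22, 23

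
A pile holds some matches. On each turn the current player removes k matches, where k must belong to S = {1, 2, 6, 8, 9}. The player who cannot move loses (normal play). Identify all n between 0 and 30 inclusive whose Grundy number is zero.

n :  0  1  2  3  4  5  6  7  8  9 10 11 12 13 14 15 16 17 18 19 20 21 22 23 24 25 26 27 28 29 30
G :  0  1  2  0  1  2  3  0  1  2  0  1  2  3  0  1  2  0  1  2  3  0  1  2  0  1  2  3  0  1  2
P-positions are exactly the n with G(n) = 0.

0, 3, 7, 10, 14, 17, 21, 24, 28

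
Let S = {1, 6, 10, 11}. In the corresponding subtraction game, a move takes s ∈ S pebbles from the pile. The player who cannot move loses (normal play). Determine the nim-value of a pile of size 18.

2

n :  0  1  2  3  4  5  6  7  8  9 10 11 12 13 14 15 16 17 18
G :  0  1  0  1  0  1  2  0  1  0  1  2  3  2  3  2  0  1  2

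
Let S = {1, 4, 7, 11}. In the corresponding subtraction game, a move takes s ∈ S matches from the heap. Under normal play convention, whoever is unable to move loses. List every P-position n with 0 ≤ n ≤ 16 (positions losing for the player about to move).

0, 2, 5, 8, 10

n :  0  1  2  3  4  5  6  7  8  9 10 11 12 13 14 15 16
G :  0  1  0  1  2  0  1  2  0  1  0  1  2  3  4  3  4
P-positions are exactly the n with G(n) = 0.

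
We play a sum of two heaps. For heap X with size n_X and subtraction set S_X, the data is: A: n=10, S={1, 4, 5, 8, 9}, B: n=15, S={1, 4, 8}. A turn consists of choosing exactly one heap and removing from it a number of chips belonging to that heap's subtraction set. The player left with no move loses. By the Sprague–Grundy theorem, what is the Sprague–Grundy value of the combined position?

Heap A, S = {1, 4, 5, 8, 9}:
G(0) = 0
G(1) = mex{0} = 1
G(2) = mex{1} = 0
G(3) = mex{0} = 1
G(4) = mex{1,0} = 2
G(5) = mex{2,1,0} = 3
G(6) = mex{3,0,1} = 2
G(7) = mex{2,1,0} = 3
G(8) = mex{3,2,1,0} = 4
G(9) = mex{4,3,2,1,0} = 5
G(10) = mex{5,2,3,0,1} = 4
G_A(10) = 4.
Heap B, S = {1, 4, 8}:
G(0) = 0
G(1) = mex{0} = 1
G(2) = mex{1} = 0
G(3) = mex{0} = 1
G(4) = mex{1,0} = 2
G(5) = mex{2,1} = 0
G(6) = mex{0,0} = 1
G(7) = mex{1,1} = 0
G(8) = mex{0,2,0} = 1
G(9) = mex{1,0,1} = 2
G(10) = mex{2,1,0} = 3
G(11) = mex{3,0,1} = 2
G(12) = mex{2,1,2} = 0
G(13) = mex{0,2,0} = 1
G(14) = mex{1,3,1} = 0
G(15) = mex{0,2,0} = 1
G_B(15) = 1.
Combined Grundy value = 4 ⊕ 1 = 5.

5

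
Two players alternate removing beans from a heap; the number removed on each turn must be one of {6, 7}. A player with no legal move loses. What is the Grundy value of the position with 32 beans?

1

n :  0  1  2  3  4  5  6  7  8  9 10 11 12 13 14 15 16 17 18 19 20 21 22 23 24 25 26 27 28 29 30 31 32
G :  0  0  0  0  0  0  1  1  1  1  1  1  2  0  0  0  0  0  0  1  1  1  1  1  1  2  0  0  0  0  0  0  1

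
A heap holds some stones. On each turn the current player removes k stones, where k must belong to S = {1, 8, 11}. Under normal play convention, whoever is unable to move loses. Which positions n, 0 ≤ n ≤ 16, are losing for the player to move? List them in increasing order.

0, 2, 4, 6, 9, 16

G(0) = 0
G(1) = mex{0} = 1
G(2) = mex{1} = 0
G(3) = mex{0} = 1
G(4) = mex{1} = 0
G(5) = mex{0} = 1
G(6) = mex{1} = 0
G(7) = mex{0} = 1
G(8) = mex{1,0} = 2
G(9) = mex{2,1} = 0
G(10) = mex{0,0} = 1
G(11) = mex{1,1,0} = 2
G(12) = mex{2,0,1} = 3
G(13) = mex{3,1,0} = 2
G(14) = mex{2,0,1} = 3
G(15) = mex{3,1,0} = 2
G(16) = mex{2,2,1} = 0
P-positions are exactly the n with G(n) = 0.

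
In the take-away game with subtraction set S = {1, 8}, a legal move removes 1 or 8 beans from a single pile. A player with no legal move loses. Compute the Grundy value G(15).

n :  0  1  2  3  4  5  6  7  8  9 10 11 12 13 14 15
G :  0  1  0  1  0  1  0  1  2  0  1  0  1  0  1  0

0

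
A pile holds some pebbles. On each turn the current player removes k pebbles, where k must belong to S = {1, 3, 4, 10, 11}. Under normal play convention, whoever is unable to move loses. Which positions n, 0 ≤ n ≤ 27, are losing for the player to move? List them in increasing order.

0, 2, 7, 9, 14, 16, 21, 23

n :  0  1  2  3  4  5  6  7  8  9 10 11 12 13 14 15 16 17 18 19 20 21 22 23 24 25 26 27
G :  0  1  0  1  2  3  2  0  1  0  1  2  3  2  0  1  0  1  2  3  2  0  1  0  1  2  3  2
P-positions are exactly the n with G(n) = 0.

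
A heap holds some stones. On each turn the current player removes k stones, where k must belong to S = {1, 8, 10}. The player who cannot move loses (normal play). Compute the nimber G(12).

1

G(0) = 0
G(1) = mex{0} = 1
G(2) = mex{1} = 0
G(3) = mex{0} = 1
G(4) = mex{1} = 0
G(5) = mex{0} = 1
G(6) = mex{1} = 0
G(7) = mex{0} = 1
G(8) = mex{1,0} = 2
G(9) = mex{2,1} = 0
G(10) = mex{0,0,0} = 1
G(11) = mex{1,1,1} = 0
G(12) = mex{0,0,0} = 1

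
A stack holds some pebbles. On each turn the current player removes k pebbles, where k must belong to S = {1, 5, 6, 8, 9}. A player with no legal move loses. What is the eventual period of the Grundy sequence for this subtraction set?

14

G(0) = 0
G(1) = mex{0} = 1
G(2) = mex{1} = 0
G(3) = mex{0} = 1
G(4) = mex{1} = 0
G(5) = mex{0,0} = 1
G(6) = mex{1,1,0} = 2
G(7) = mex{2,0,1} = 3
G(8) = mex{3,1,0,0} = 2
G(9) = mex{2,0,1,1,0} = 3
G(10) = mex{3,1,0,0,1} = 2
G(11) = mex{2,2,1,1,0} = 3
G(12) = mex{3,3,2,0,1} = 4
G(13) = mex{4,2,3,1,0} = 5
G(14) = mex{5,3,2,2,1} = 0
G(15) = mex{0,2,3,3,2} = 1
G(16) = mex{1,3,2,2,3} = 0
G(17) = mex{0,4,3,3,2} = 1
G(18) = mex{1,5,4,2,3} = 0
G(19) = mex{0,0,5,3,2} = 1
G(20) = mex{1,1,0,4,3} = 2
G(21) = mex{2,0,1,5,4} = 3
G(22) = mex{3,1,0,0,5} = 2
G(23) = mex{2,0,1,1,0} = 3
G(24) = mex{3,1,0,0,1} = 2
G(25) = mex{2,2,1,1,0} = 3
G(26) = mex{3,3,2,0,1} = 4
G(27) = mex{4,2,3,1,0} = 5
G(28) = mex{5,3,2,2,1} = 0
G(29) = mex{0,2,3,3,2} = 1
G(n+14) = G(n) holds for n = 0,…,8 (a full window of length max(S) = 9), so the sequence is purely periodic with period 14.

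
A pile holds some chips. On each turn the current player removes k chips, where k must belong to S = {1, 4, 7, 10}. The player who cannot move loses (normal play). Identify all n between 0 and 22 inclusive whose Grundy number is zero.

n :  0  1  2  3  4  5  6  7  8  9 10 11 12 13 14 15 16 17 18 19 20 21 22
G :  0  1  0  1  2  0  1  2  0  1  2  0  1  0  1  2  0  1  2  0  1  2  0
P-positions are exactly the n with G(n) = 0.

0, 2, 5, 8, 11, 13, 16, 19, 22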